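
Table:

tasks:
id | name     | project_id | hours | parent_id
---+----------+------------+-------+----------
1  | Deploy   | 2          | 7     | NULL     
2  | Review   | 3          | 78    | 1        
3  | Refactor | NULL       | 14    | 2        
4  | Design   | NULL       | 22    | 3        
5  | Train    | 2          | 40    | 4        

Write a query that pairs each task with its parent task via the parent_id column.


This is a self-join: tasks is joined to a second copy of itself, matching each row's parent_id to another row's id. Use LEFT JOIN so rows with parent_id=NULL are kept.
  - task 1 (Deploy): parent_id=NULL -> NULL
  - task 2 (Review): parent_id=1 -> Deploy
  - task 3 (Refactor): parent_id=2 -> Review
  - task 4 (Design): parent_id=3 -> Refactor
  - task 5 (Train): parent_id=4 -> Design

SQL:
SELECT a.name AS item, b.name AS parent
FROM tasks a
LEFT JOIN tasks b ON a.parent_id = b.id

Result:
item     | parent  
---------+---------
Deploy   | NULL    
Review   | Deploy  
Refactor | Review  
Design   | Refactor
Train    | Design  


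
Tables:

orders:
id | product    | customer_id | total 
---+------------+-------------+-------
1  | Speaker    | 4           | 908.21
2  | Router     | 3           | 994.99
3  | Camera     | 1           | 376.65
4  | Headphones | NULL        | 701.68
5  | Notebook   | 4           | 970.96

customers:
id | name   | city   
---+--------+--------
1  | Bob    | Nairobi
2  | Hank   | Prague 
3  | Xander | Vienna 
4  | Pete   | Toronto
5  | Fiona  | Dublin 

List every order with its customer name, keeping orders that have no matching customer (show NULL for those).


LEFT JOIN keeps every row from orders (the left table); where customer_id has no match in customers, the customer columns become NULL. Walk through each order:
  - order 1 (Speaker): customer_id=4 -> matches Pete
  - order 2 (Router): customer_id=3 -> matches Xander
  - order 3 (Camera): customer_id=1 -> matches Bob
  - order 4 (Headphones): customer_id=NULL, no match -> kept with NULL
  - order 5 (Notebook): customer_id=4 -> matches Pete
All 5 rows appear; 1 has NULL customer.

SQL:
SELECT a.product, b.name AS customer
FROM orders a
LEFT JOIN customers b ON a.customer_id = b.id

Result:
product    | customer
-----------+---------
Speaker    | Pete    
Router     | Xander  
Camera     | Bob     
Headphones | NULL    
Notebook   | Pete    


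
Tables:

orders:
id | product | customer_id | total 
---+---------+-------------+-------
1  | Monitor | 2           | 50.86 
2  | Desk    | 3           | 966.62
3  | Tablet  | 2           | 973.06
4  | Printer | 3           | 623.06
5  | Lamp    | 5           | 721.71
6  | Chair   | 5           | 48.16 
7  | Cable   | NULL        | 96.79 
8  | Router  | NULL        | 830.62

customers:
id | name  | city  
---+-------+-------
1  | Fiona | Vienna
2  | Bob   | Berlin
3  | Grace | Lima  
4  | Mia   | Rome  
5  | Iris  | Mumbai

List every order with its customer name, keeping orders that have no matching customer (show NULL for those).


LEFT JOIN keeps every row from orders (the left table); where customer_id has no match in customers, the customer columns become NULL. Walk through each order:
  - order 1 (Monitor): customer_id=2 -> matches Bob
  - order 2 (Desk): customer_id=3 -> matches Grace
  - order 3 (Tablet): customer_id=2 -> matches Bob
  - order 4 (Printer): customer_id=3 -> matches Grace
  - order 5 (Lamp): customer_id=5 -> matches Iris
  - order 6 (Chair): customer_id=5 -> matches Iris
  - order 7 (Cable): customer_id=NULL, no match -> kept with NULL
  - order 8 (Router): customer_id=NULL, no match -> kept with NULL
All 8 rows appear; 2 have NULL customer.

SQL:
SELECT a.product, b.name AS customer
FROM orders a
LEFT JOIN customers b ON a.customer_id = b.id

Result:
product | customer
--------+---------
Monitor | Bob     
Desk    | Grace   
Tablet  | Bob     
Printer | Grace   
Lamp    | Iris    
Chair   | Iris    
Cable   | NULL    
Router  | NULL    


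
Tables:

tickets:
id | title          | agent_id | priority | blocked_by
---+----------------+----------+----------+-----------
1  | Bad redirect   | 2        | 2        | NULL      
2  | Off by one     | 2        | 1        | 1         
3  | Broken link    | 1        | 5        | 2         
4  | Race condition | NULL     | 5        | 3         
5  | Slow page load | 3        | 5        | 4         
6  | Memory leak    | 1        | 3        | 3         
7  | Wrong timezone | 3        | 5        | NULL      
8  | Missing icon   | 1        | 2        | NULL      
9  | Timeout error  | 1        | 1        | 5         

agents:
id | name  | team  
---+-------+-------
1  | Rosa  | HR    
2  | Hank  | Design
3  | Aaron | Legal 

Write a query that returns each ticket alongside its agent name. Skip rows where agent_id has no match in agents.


INNER JOIN keeps only tickets rows whose agent_id matches an id in agents. Walk through each ticket:
  - ticket 1 (Bad redirect): agent_id=2 -> matches Hank
  - ticket 2 (Off by one): agent_id=2 -> matches Hank
  - ticket 3 (Broken link): agent_id=1 -> matches Rosa
  - ticket 4 (Race condition): agent_id=NULL, no match -> dropped
  - ticket 5 (Slow page load): agent_id=3 -> matches Aaron
  - ticket 6 (Memory leak): agent_id=1 -> matches Rosa
  - ticket 7 (Wrong timezone): agent_id=3 -> matches Aaron
  - ticket 8 (Missing icon): agent_id=1 -> matches Rosa
  - ticket 9 (Timeout error): agent_id=1 -> matches Rosa
So 1 of 9 rows is dropped.

SQL:
SELECT a.title, b.name AS agent
FROM tickets a
INNER JOIN agents b ON a.agent_id = b.id

Result:
title          | agent
---------------+------
Bad redirect   | Hank 
Off by one     | Hank 
Broken link    | Rosa 
Slow page load | Aaron
Memory leak    | Rosa 
Wrong timezone | Aaron
Missing icon   | Rosa 
Timeout error  | Rosa 


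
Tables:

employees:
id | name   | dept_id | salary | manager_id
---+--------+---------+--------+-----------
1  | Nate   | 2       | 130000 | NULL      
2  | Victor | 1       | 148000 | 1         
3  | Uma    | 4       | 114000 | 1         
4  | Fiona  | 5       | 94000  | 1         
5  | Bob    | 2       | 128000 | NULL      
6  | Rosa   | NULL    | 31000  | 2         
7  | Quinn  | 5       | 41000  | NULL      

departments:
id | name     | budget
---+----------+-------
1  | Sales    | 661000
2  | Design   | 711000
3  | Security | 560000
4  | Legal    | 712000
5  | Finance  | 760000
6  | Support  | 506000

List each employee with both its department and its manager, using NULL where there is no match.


Two LEFT JOINs from the same base table employees: one to departments via dept_id, one to employees itself via manager_id. Both are LEFT so every employee is preserved.
Match against departments:
  - employee 1 (Nate): dept_id=2 -> matches Design
  - employee 2 (Victor): dept_id=1 -> matches Sales
  - employee 3 (Uma): dept_id=4 -> matches Legal
  - employee 4 (Fiona): dept_id=5 -> matches Finance
  - employee 5 (Bob): dept_id=2 -> matches Design
  - employee 6 (Rosa): dept_id=NULL, no match -> kept with NULL
  - employee 7 (Quinn): dept_id=5 -> matches Finance
Match against employees (self):
  - employee 1 (Nate): manager_id=NULL -> NULL
  - employee 2 (Victor): manager_id=1 -> Nate
  - employee 3 (Uma): manager_id=1 -> Nate
  - employee 4 (Fiona): manager_id=1 -> Nate
  - employee 5 (Bob): manager_id=NULL -> NULL
  - employee 6 (Rosa): manager_id=2 -> Victor
  - employee 7 (Quinn): manager_id=NULL -> NULL

SQL:
SELECT a.name, b.name AS department, c.name AS manager
FROM employees a
LEFT JOIN departments b ON a.dept_id = b.id
LEFT JOIN employees c ON a.manager_id = c.id

Result:
name   | department | manager
-------+------------+--------
Nate   | Design     | NULL   
Victor | Sales      | Nate   
Uma    | Legal      | Nate   
Fiona  | Finance    | Nate   
Bob    | Design     | NULL   
Rosa   | NULL       | Victor 
Quinn  | Finance    | NULL   


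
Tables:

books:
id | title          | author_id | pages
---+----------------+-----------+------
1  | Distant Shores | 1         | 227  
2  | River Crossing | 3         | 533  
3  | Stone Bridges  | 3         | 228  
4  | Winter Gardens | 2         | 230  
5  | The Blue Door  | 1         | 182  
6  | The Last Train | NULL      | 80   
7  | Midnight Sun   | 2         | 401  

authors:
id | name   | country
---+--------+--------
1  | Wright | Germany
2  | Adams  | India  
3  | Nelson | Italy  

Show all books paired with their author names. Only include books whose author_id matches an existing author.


INNER JOIN keeps only books rows whose author_id matches an id in authors. Walk through each book:
  - book 1 (Distant Shores): author_id=1 -> matches Wright
  - book 2 (River Crossing): author_id=3 -> matches Nelson
  - book 3 (Stone Bridges): author_id=3 -> matches Nelson
  - book 4 (Winter Gardens): author_id=2 -> matches Adams
  - book 5 (The Blue Door): author_id=1 -> matches Wright
  - book 6 (The Last Train): author_id=NULL, no match -> dropped
  - book 7 (Midnight Sun): author_id=2 -> matches Adams
So 1 of 7 rows is dropped.

SQL:
SELECT a.title, b.name AS author
FROM books a
INNER JOIN authors b ON a.author_id = b.id

Result:
title          | author
---------------+-------
Distant Shores | Wright
River Crossing | Nelson
Stone Bridges  | Nelson
Winter Gardens | Adams 
The Blue Door  | Wright
Midnight Sun   | Adams 


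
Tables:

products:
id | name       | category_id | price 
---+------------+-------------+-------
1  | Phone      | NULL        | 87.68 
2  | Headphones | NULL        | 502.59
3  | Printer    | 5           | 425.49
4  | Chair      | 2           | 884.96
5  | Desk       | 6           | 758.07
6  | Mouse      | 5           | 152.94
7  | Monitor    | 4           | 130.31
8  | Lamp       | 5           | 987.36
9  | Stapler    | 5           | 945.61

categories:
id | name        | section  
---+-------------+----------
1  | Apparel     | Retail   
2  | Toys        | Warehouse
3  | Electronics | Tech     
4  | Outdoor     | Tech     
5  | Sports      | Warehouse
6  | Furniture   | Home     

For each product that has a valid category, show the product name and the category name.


INNER JOIN keeps only products rows whose category_id matches an id in categories. Walk through each product:
  - product 1 (Phone): category_id=NULL, no match -> dropped
  - product 2 (Headphones): category_id=NULL, no match -> dropped
  - product 3 (Printer): category_id=5 -> matches Sports
  - product 4 (Chair): category_id=2 -> matches Toys
  - product 5 (Desk): category_id=6 -> matches Furniture
  - product 6 (Mouse): category_id=5 -> matches Sports
  - product 7 (Monitor): category_id=4 -> matches Outdoor
  - product 8 (Lamp): category_id=5 -> matches Sports
  - product 9 (Stapler): category_id=5 -> matches Sports
So 2 of 9 rows are dropped.

SQL:
SELECT a.name, b.name AS category
FROM products a
INNER JOIN categories b ON a.category_id = b.id

Result:
name    | category 
--------+----------
Printer | Sports   
Chair   | Toys     
Desk    | Furniture
Mouse   | Sports   
Monitor | Outdoor  
Lamp    | Sports   
Stapler | Sports   


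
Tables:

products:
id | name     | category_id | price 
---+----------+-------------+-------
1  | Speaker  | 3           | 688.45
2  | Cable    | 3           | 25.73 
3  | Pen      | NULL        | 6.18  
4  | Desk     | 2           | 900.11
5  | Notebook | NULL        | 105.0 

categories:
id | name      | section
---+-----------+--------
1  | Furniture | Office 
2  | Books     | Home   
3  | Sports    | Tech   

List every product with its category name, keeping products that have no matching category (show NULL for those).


LEFT JOIN keeps every row from products (the left table); where category_id has no match in categories, the category columns become NULL. Walk through each product:
  - product 1 (Speaker): category_id=3 -> matches Sports
  - product 2 (Cable): category_id=3 -> matches Sports
  - product 3 (Pen): category_id=NULL, no match -> kept with NULL
  - product 4 (Desk): category_id=2 -> matches Books
  - product 5 (Notebook): category_id=NULL, no match -> kept with NULL
All 5 rows appear; 2 have NULL category.

SQL:
SELECT a.name, b.name AS category
FROM products a
LEFT JOIN categories b ON a.category_id = b.id

Result:
name     | category
---------+---------
Speaker  | Sports  
Cable    | Sports  
Pen      | NULL    
Desk     | Books   
Notebook | NULL    


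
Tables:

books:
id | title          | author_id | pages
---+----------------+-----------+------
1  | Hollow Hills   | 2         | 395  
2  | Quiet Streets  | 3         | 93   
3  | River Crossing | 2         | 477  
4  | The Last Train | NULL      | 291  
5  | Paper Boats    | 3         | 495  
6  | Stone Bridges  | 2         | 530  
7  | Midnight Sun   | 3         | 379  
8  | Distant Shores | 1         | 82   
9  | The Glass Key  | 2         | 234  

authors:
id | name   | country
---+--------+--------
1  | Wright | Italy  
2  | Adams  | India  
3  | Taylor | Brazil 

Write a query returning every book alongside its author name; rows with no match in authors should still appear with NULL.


LEFT JOIN keeps every row from books (the left table); where author_id has no match in authors, the author columns become NULL. Walk through each book:
  - book 1 (Hollow Hills): author_id=2 -> matches Adams
  - book 2 (Quiet Streets): author_id=3 -> matches Taylor
  - book 3 (River Crossing): author_id=2 -> matches Adams
  - book 4 (The Last Train): author_id=NULL, no match -> kept with NULL
  - book 5 (Paper Boats): author_id=3 -> matches Taylor
  - book 6 (Stone Bridges): author_id=2 -> matches Adams
  - book 7 (Midnight Sun): author_id=3 -> matches Taylor
  - book 8 (Distant Shores): author_id=1 -> matches Wright
  - book 9 (The Glass Key): author_id=2 -> matches Adams
All 9 rows appear; 1 has NULL author.

SQL:
SELECT a.title, b.name AS author
FROM books a
LEFT JOIN authors b ON a.author_id = b.id

Result:
title          | author
---------------+-------
Hollow Hills   | Adams 
Quiet Streets  | Taylor
River Crossing | Adams 
The Last Train | NULL  
Paper Boats    | Taylor
Stone Bridges  | Adams 
Midnight Sun   | Taylor
Distant Shores | Wright
The Glass Key  | Adams 


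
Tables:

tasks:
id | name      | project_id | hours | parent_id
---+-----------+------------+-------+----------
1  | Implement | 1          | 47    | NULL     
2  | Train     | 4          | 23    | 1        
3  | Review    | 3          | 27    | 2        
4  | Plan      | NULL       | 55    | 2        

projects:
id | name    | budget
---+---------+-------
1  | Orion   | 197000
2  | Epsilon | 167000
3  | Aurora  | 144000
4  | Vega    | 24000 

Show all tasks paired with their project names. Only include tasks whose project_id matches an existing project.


INNER JOIN keeps only tasks rows whose project_id matches an id in projects. Walk through each task:
  - task 1 (Implement): project_id=1 -> matches Orion
  - task 2 (Train): project_id=4 -> matches Vega
  - task 3 (Review): project_id=3 -> matches Aurora
  - task 4 (Plan): project_id=NULL, no match -> dropped
So 1 of 4 rows is dropped.

SQL:
SELECT a.name, b.name AS project
FROM tasks a
INNER JOIN projects b ON a.project_id = b.id

Result:
name      | project
----------+--------
Implement | Orion  
Train     | Vega   
Review    | Aurora 


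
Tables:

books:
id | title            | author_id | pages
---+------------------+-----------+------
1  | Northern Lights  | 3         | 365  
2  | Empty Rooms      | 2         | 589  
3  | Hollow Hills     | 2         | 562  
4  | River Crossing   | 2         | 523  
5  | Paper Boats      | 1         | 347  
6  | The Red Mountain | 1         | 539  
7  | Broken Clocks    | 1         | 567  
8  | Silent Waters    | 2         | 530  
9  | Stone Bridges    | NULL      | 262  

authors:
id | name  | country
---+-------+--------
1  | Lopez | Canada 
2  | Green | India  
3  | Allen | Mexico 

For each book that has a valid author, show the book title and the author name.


INNER JOIN keeps only books rows whose author_id matches an id in authors. Walk through each book:
  - book 1 (Northern Lights): author_id=3 -> matches Allen
  - book 2 (Empty Rooms): author_id=2 -> matches Green
  - book 3 (Hollow Hills): author_id=2 -> matches Green
  - book 4 (River Crossing): author_id=2 -> matches Green
  - book 5 (Paper Boats): author_id=1 -> matches Lopez
  - book 6 (The Red Mountain): author_id=1 -> matches Lopez
  - book 7 (Broken Clocks): author_id=1 -> matches Lopez
  - book 8 (Silent Waters): author_id=2 -> matches Green
  - book 9 (Stone Bridges): author_id=NULL, no match -> dropped
So 1 of 9 rows is dropped.

SQL:
SELECT a.title, b.name AS author
FROM books a
INNER JOIN authors b ON a.author_id = b.id

Result:
title            | author
-----------------+-------
Northern Lights  | Allen 
Empty Rooms      | Green 
Hollow Hills     | Green 
River Crossing   | Green 
Paper Boats      | Lopez 
The Red Mountain | Lopez 
Broken Clocks    | Lopez 
Silent Waters    | Green 


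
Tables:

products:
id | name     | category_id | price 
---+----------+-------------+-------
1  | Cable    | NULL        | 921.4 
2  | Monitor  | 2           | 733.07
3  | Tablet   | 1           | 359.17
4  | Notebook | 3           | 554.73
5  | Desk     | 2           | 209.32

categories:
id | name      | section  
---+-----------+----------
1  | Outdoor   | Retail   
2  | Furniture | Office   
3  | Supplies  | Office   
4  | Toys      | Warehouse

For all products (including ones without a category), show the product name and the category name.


LEFT JOIN keeps every row from products (the left table); where category_id has no match in categories, the category columns become NULL. Walk through each product:
  - product 1 (Cable): category_id=NULL, no match -> kept with NULL
  - product 2 (Monitor): category_id=2 -> matches Furniture
  - product 3 (Tablet): category_id=1 -> matches Outdoor
  - product 4 (Notebook): category_id=3 -> matches Supplies
  - product 5 (Desk): category_id=2 -> matches Furniture
All 5 rows appear; 1 has NULL category.

SQL:
SELECT a.name, b.name AS category
FROM products a
LEFT JOIN categories b ON a.category_id = b.id

Result:
name     | category 
---------+----------
Cable    | NULL     
Monitor  | Furniture
Tablet   | Outdoor  
Notebook | Supplies 
Desk     | Furniture


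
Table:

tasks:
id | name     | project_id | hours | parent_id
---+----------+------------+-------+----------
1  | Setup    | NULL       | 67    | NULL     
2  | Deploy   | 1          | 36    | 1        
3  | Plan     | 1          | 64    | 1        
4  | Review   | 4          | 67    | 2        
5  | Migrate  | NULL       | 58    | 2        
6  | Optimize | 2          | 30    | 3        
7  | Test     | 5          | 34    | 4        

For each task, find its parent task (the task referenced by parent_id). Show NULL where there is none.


This is a self-join: tasks is joined to a second copy of itself, matching each row's parent_id to another row's id. Use LEFT JOIN so rows with parent_id=NULL are kept.
  - task 1 (Setup): parent_id=NULL -> NULL
  - task 2 (Deploy): parent_id=1 -> Setup
  - task 3 (Plan): parent_id=1 -> Setup
  - task 4 (Review): parent_id=2 -> Deploy
  - task 5 (Migrate): parent_id=2 -> Deploy
  - task 6 (Optimize): parent_id=3 -> Plan
  - task 7 (Test): parent_id=4 -> Review

SQL:
SELECT a.name AS item, b.name AS parent
FROM tasks a
LEFT JOIN tasks b ON a.parent_id = b.id

Result:
item     | parent
---------+-------
Setup    | NULL  
Deploy   | Setup 
Plan     | Setup 
Review   | Deploy
Migrate  | Deploy
Optimize | Plan  
Test     | Review


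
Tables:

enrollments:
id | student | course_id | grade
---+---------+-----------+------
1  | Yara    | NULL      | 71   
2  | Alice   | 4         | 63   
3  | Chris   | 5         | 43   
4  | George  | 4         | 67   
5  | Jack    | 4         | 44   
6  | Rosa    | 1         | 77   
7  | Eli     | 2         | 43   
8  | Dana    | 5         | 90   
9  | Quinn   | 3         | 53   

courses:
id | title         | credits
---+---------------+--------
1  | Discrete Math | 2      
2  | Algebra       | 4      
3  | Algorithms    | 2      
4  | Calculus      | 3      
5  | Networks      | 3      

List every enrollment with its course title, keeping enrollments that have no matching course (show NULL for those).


LEFT JOIN keeps every row from enrollments (the left table); where course_id has no match in courses, the course columns become NULL. Walk through each enrollment:
  - enrollment 1 (Yara): course_id=NULL, no match -> kept with NULL
  - enrollment 2 (Alice): course_id=4 -> matches Calculus
  - enrollment 3 (Chris): course_id=5 -> matches Networks
  - enrollment 4 (George): course_id=4 -> matches Calculus
  - enrollment 5 (Jack): course_id=4 -> matches Calculus
  - enrollment 6 (Rosa): course_id=1 -> matches Discrete Math
  - enrollment 7 (Eli): course_id=2 -> matches Algebra
  - enrollment 8 (Dana): course_id=5 -> matches Networks
  - enrollment 9 (Quinn): course_id=3 -> matches Algorithms
All 9 rows appear; 1 has NULL course.

SQL:
SELECT a.student, b.title AS course
FROM enrollments a
LEFT JOIN courses b ON a.course_id = b.id

Result:
student | course       
--------+--------------
Yara    | NULL         
Alice   | Calculus     
Chris   | Networks     
George  | Calculus     
Jack    | Calculus     
Rosa    | Discrete Math
Eli     | Algebra      
Dana    | Networks     
Quinn   | Algorithms   


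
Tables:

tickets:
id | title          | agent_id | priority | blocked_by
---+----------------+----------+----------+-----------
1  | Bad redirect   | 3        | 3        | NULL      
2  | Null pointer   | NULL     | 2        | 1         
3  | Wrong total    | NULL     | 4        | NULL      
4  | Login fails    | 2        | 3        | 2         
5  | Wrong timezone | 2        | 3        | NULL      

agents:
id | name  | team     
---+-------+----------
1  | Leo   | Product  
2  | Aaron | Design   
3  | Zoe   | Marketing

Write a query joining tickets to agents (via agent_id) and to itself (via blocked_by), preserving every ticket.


Two LEFT JOINs from the same base table tickets: one to agents via agent_id, one to tickets itself via blocked_by. Both are LEFT so every ticket is preserved.
Match against agents:
  - ticket 1 (Bad redirect): agent_id=3 -> matches Zoe
  - ticket 2 (Null pointer): agent_id=NULL, no match -> kept with NULL
  - ticket 3 (Wrong total): agent_id=NULL, no match -> kept with NULL
  - ticket 4 (Login fails): agent_id=2 -> matches Aaron
  - ticket 5 (Wrong timezone): agent_id=2 -> matches Aaron
Match against tickets (self):
  - ticket 1 (Bad redirect): blocked_by=NULL -> NULL
  - ticket 2 (Null pointer): blocked_by=1 -> Bad redirect
  - ticket 3 (Wrong total): blocked_by=NULL -> NULL
  - ticket 4 (Login fails): blocked_by=2 -> Null pointer
  - ticket 5 (Wrong timezone): blocked_by=NULL -> NULL

SQL:
SELECT a.title, b.name AS agent, c.title AS blocked_by
FROM tickets a
LEFT JOIN agents b ON a.agent_id = b.id
LEFT JOIN tickets c ON a.blocked_by = c.id

Result:
title          | agent | blocked_by  
---------------+-------+-------------
Bad redirect   | Zoe   | NULL        
Null pointer   | NULL  | Bad redirect
Wrong total    | NULL  | NULL        
Login fails    | Aaron | Null pointer
Wrong timezone | Aaron | NULL        


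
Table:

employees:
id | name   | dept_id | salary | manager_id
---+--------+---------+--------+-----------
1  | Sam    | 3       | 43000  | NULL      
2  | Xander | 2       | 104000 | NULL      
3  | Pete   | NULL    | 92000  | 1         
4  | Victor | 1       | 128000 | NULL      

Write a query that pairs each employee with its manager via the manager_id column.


This is a self-join: employees is joined to a second copy of itself, matching each row's manager_id to another row's id. Use LEFT JOIN so rows with manager_id=NULL are kept.
  - employee 1 (Sam): manager_id=NULL -> NULL
  - employee 2 (Xander): manager_id=NULL -> NULL
  - employee 3 (Pete): manager_id=1 -> Sam
  - employee 4 (Victor): manager_id=NULL -> NULL

SQL:
SELECT a.name AS item, b.name AS manager
FROM employees a
LEFT JOIN employees b ON a.manager_id = b.id

Result:
item   | manager
-------+--------
Sam    | NULL   
Xander | NULL   
Pete   | Sam    
Victor | NULL   


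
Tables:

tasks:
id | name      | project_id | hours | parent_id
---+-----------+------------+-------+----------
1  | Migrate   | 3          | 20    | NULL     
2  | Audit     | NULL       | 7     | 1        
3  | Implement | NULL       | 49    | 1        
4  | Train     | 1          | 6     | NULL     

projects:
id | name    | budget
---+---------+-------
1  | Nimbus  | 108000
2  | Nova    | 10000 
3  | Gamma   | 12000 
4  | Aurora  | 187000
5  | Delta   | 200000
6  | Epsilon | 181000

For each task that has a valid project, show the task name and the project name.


INNER JOIN keeps only tasks rows whose project_id matches an id in projects. Walk through each task:
  - task 1 (Migrate): project_id=3 -> matches Gamma
  - task 2 (Audit): project_id=NULL, no match -> dropped
  - task 3 (Implement): project_id=NULL, no match -> dropped
  - task 4 (Train): project_id=1 -> matches Nimbus
So 2 of 4 rows are dropped.

SQL:
SELECT a.name, b.name AS project
FROM tasks a
INNER JOIN projects b ON a.project_id = b.id

Result:
name    | project
--------+--------
Migrate | Gamma  
Train   | Nimbus 


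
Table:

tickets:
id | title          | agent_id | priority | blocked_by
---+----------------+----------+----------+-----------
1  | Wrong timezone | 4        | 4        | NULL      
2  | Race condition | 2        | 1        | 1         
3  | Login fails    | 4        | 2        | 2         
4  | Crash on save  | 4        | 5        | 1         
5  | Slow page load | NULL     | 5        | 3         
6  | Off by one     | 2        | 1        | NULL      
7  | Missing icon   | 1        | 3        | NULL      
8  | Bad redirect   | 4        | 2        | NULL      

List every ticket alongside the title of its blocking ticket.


This is a self-join: tickets is joined to a second copy of itself, matching each row's blocked_by to another row's id. Use LEFT JOIN so rows with blocked_by=NULL are kept.
  - ticket 1 (Wrong timezone): blocked_by=NULL -> NULL
  - ticket 2 (Race condition): blocked_by=1 -> Wrong timezone
  - ticket 3 (Login fails): blocked_by=2 -> Race condition
  - ticket 4 (Crash on save): blocked_by=1 -> Wrong timezone
  - ticket 5 (Slow page load): blocked_by=3 -> Login fails
  - ticket 6 (Off by one): blocked_by=NULL -> NULL
  - ticket 7 (Missing icon): blocked_by=NULL -> NULL
  - ticket 8 (Bad redirect): blocked_by=NULL -> NULL

SQL:
SELECT a.title AS item, b.title AS blocked_by
FROM tickets a
LEFT JOIN tickets b ON a.blocked_by = b.id

Result:
item           | blocked_by    
---------------+---------------
Wrong timezone | NULL          
Race condition | Wrong timezone
Login fails    | Race condition
Crash on save  | Wrong timezone
Slow page load | Login fails   
Off by one     | NULL          
Missing icon   | NULL          
Bad redirect   | NULL          


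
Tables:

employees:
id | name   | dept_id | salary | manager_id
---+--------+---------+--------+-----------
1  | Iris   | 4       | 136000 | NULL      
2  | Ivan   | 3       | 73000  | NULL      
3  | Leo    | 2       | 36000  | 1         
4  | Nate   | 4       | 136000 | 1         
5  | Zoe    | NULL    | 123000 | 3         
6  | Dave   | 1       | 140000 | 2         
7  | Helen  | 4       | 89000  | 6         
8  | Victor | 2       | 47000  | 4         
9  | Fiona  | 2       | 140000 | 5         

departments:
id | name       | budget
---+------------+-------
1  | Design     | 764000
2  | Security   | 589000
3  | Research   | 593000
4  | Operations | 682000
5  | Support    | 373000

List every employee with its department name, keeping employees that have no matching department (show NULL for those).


LEFT JOIN keeps every row from employees (the left table); where dept_id has no match in departments, the department columns become NULL. Walk through each employee:
  - employee 1 (Iris): dept_id=4 -> matches Operations
  - employee 2 (Ivan): dept_id=3 -> matches Research
  - employee 3 (Leo): dept_id=2 -> matches Security
  - employee 4 (Nate): dept_id=4 -> matches Operations
  - employee 5 (Zoe): dept_id=NULL, no match -> kept with NULL
  - employee 6 (Dave): dept_id=1 -> matches Design
  - employee 7 (Helen): dept_id=4 -> matches Operations
  - employee 8 (Victor): dept_id=2 -> matches Security
  - employee 9 (Fiona): dept_id=2 -> matches Security
All 9 rows appear; 1 has NULL department.

SQL:
SELECT a.name, b.name AS department
FROM employees a
LEFT JOIN departments b ON a.dept_id = b.id

Result:
name   | department
-------+-----------
Iris   | Operations
Ivan   | Research  
Leo    | Security  
Nate   | Operations
Zoe    | NULL      
Dave   | Design    
Helen  | Operations
Victor | Security  
Fiona  | Security  


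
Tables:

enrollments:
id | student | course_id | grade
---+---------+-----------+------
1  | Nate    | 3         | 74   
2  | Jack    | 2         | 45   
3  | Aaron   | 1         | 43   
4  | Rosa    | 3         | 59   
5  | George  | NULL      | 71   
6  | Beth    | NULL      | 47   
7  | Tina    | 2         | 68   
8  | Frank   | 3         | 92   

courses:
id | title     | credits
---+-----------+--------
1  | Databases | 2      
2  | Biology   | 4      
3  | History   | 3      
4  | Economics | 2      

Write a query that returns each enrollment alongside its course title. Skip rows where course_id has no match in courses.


INNER JOIN keeps only enrollments rows whose course_id matches an id in courses. Walk through each enrollment:
  - enrollment 1 (Nate): course_id=3 -> matches History
  - enrollment 2 (Jack): course_id=2 -> matches Biology
  - enrollment 3 (Aaron): course_id=1 -> matches Databases
  - enrollment 4 (Rosa): course_id=3 -> matches History
  - enrollment 5 (George): course_id=NULL, no match -> dropped
  - enrollment 6 (Beth): course_id=NULL, no match -> dropped
  - enrollment 7 (Tina): course_id=2 -> matches Biology
  - enrollment 8 (Frank): course_id=3 -> matches History
So 2 of 8 rows are dropped.

SQL:
SELECT a.student, b.title AS course
FROM enrollments a
INNER JOIN courses b ON a.course_id = b.id

Result:
student | course   
--------+----------
Nate    | History  
Jack    | Biology  
Aaron   | Databases
Rosa    | History  
Tina    | Biology  
Frank   | History  


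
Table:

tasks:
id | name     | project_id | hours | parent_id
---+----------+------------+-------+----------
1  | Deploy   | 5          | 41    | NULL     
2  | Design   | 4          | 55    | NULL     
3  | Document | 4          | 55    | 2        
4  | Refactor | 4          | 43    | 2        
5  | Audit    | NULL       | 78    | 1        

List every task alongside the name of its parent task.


This is a self-join: tasks is joined to a second copy of itself, matching each row's parent_id to another row's id. Use LEFT JOIN so rows with parent_id=NULL are kept.
  - task 1 (Deploy): parent_id=NULL -> NULL
  - task 2 (Design): parent_id=NULL -> NULL
  - task 3 (Document): parent_id=2 -> Design
  - task 4 (Refactor): parent_id=2 -> Design
  - task 5 (Audit): parent_id=1 -> Deploy

SQL:
SELECT a.name AS item, b.name AS parent
FROM tasks a
LEFT JOIN tasks b ON a.parent_id = b.id

Result:
item     | parent
---------+-------
Deploy   | NULL  
Design   | NULL  
Document | Design
Refactor | Design
Audit    | Deploy


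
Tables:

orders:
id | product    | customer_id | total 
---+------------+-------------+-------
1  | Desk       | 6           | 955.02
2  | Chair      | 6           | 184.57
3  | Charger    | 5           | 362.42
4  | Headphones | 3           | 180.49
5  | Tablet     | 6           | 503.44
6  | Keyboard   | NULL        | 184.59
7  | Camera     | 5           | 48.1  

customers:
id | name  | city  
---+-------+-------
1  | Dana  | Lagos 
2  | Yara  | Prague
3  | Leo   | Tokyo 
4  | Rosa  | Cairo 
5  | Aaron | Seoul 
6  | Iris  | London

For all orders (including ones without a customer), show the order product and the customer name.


LEFT JOIN keeps every row from orders (the left table); where customer_id has no match in customers, the customer columns become NULL. Walk through each order:
  - order 1 (Desk): customer_id=6 -> matches Iris
  - order 2 (Chair): customer_id=6 -> matches Iris
  - order 3 (Charger): customer_id=5 -> matches Aaron
  - order 4 (Headphones): customer_id=3 -> matches Leo
  - order 5 (Tablet): customer_id=6 -> matches Iris
  - order 6 (Keyboard): customer_id=NULL, no match -> kept with NULL
  - order 7 (Camera): customer_id=5 -> matches Aaron
All 7 rows appear; 1 has NULL customer.

SQL:
SELECT a.product, b.name AS customer
FROM orders a
LEFT JOIN customers b ON a.customer_id = b.id

Result:
product    | customer
-----------+---------
Desk       | Iris    
Chair      | Iris    
Charger    | Aaron   
Headphones | Leo     
Tablet     | Iris    
Keyboard   | NULL    
Camera     | Aaron   


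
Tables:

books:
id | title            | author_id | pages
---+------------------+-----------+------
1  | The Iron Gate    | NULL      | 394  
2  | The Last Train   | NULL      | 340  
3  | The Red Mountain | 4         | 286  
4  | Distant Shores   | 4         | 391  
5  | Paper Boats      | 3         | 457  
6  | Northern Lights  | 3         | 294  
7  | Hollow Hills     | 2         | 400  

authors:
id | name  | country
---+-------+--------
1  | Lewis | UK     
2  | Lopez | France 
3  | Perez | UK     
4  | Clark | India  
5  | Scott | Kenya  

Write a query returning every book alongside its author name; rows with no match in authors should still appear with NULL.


LEFT JOIN keeps every row from books (the left table); where author_id has no match in authors, the author columns become NULL. Walk through each book:
  - book 1 (The Iron Gate): author_id=NULL, no match -> kept with NULL
  - book 2 (The Last Train): author_id=NULL, no match -> kept with NULL
  - book 3 (The Red Mountain): author_id=4 -> matches Clark
  - book 4 (Distant Shores): author_id=4 -> matches Clark
  - book 5 (Paper Boats): author_id=3 -> matches Perez
  - book 6 (Northern Lights): author_id=3 -> matches Perez
  - book 7 (Hollow Hills): author_id=2 -> matches Lopez
All 7 rows appear; 2 have NULL author.

SQL:
SELECT a.title, b.name AS author
FROM books a
LEFT JOIN authors b ON a.author_id = b.id

Result:
title            | author
-----------------+-------
The Iron Gate    | NULL  
The Last Train   | NULL  
The Red Mountain | Clark 
Distant Shores   | Clark 
Paper Boats      | Perez 
Northern Lights  | Perez 
Hollow Hills     | Lopez 


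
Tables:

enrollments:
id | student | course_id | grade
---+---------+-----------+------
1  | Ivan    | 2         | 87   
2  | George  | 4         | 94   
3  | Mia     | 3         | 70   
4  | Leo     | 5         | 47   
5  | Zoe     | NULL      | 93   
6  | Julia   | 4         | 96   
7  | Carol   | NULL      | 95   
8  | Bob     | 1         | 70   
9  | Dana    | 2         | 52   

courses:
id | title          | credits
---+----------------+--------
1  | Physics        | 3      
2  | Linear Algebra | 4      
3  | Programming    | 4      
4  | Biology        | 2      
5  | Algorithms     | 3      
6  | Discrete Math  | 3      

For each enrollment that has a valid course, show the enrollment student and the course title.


INNER JOIN keeps only enrollments rows whose course_id matches an id in courses. Walk through each enrollment:
  - enrollment 1 (Ivan): course_id=2 -> matches Linear Algebra
  - enrollment 2 (George): course_id=4 -> matches Biology
  - enrollment 3 (Mia): course_id=3 -> matches Programming
  - enrollment 4 (Leo): course_id=5 -> matches Algorithms
  - enrollment 5 (Zoe): course_id=NULL, no match -> dropped
  - enrollment 6 (Julia): course_id=4 -> matches Biology
  - enrollment 7 (Carol): course_id=NULL, no match -> dropped
  - enrollment 8 (Bob): course_id=1 -> matches Physics
  - enrollment 9 (Dana): course_id=2 -> matches Linear Algebra
So 2 of 9 rows are dropped.

SQL:
SELECT a.student, b.title AS course
FROM enrollments a
INNER JOIN courses b ON a.course_id = b.id

Result:
student | course        
--------+---------------
Ivan    | Linear Algebra
George  | Biology       
Mia     | Programming   
Leo     | Algorithms    
Julia   | Biology       
Bob     | Physics       
Dana    | Linear Algebra


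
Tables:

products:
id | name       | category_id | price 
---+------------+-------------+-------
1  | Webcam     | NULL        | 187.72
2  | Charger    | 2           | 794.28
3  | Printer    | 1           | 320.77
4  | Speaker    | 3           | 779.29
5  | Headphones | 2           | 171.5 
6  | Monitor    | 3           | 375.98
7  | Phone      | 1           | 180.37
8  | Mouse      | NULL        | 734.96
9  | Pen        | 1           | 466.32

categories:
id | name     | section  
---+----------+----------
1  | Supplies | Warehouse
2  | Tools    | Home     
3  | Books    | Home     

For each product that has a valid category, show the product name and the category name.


INNER JOIN keeps only products rows whose category_id matches an id in categories. Walk through each product:
  - product 1 (Webcam): category_id=NULL, no match -> dropped
  - product 2 (Charger): category_id=2 -> matches Tools
  - product 3 (Printer): category_id=1 -> matches Supplies
  - product 4 (Speaker): category_id=3 -> matches Books
  - product 5 (Headphones): category_id=2 -> matches Tools
  - product 6 (Monitor): category_id=3 -> matches Books
  - product 7 (Phone): category_id=1 -> matches Supplies
  - product 8 (Mouse): category_id=NULL, no match -> dropped
  - product 9 (Pen): category_id=1 -> matches Supplies
So 2 of 9 rows are dropped.

SQL:
SELECT a.name, b.name AS category
FROM products a
INNER JOIN categories b ON a.category_id = b.id

Result:
name       | category
-----------+---------
Charger    | Tools   
Printer    | Supplies
Speaker    | Books   
Headphones | Tools   
Monitor    | Books   
Phone      | Supplies
Pen        | Supplies


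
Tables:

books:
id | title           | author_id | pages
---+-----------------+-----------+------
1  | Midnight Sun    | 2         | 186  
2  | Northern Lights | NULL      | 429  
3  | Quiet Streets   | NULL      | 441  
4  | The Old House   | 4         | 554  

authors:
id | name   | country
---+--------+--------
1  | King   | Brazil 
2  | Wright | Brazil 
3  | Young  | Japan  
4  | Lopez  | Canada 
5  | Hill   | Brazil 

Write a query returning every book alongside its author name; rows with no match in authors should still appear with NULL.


LEFT JOIN keeps every row from books (the left table); where author_id has no match in authors, the author columns become NULL. Walk through each book:
  - book 1 (Midnight Sun): author_id=2 -> matches Wright
  - book 2 (Northern Lights): author_id=NULL, no match -> kept with NULL
  - book 3 (Quiet Streets): author_id=NULL, no match -> kept with NULL
  - book 4 (The Old House): author_id=4 -> matches Lopez
All 4 rows appear; 2 have NULL author.

SQL:
SELECT a.title, b.name AS author
FROM books a
LEFT JOIN authors b ON a.author_id = b.id

Result:
title           | author
----------------+-------
Midnight Sun    | Wright
Northern Lights | NULL  
Quiet Streets   | NULL  
The Old House   | Lopez 


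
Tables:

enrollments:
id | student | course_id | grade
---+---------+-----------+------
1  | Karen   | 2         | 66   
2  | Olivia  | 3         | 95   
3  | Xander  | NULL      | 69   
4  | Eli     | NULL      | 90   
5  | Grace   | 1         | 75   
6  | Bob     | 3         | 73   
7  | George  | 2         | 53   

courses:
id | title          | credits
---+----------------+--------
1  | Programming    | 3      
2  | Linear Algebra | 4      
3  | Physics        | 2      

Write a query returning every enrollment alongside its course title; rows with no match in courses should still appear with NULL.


LEFT JOIN keeps every row from enrollments (the left table); where course_id has no match in courses, the course columns become NULL. Walk through each enrollment:
  - enrollment 1 (Karen): course_id=2 -> matches Linear Algebra
  - enrollment 2 (Olivia): course_id=3 -> matches Physics
  - enrollment 3 (Xander): course_id=NULL, no match -> kept with NULL
  - enrollment 4 (Eli): course_id=NULL, no match -> kept with NULL
  - enrollment 5 (Grace): course_id=1 -> matches Programming
  - enrollment 6 (Bob): course_id=3 -> matches Physics
  - enrollment 7 (George): course_id=2 -> matches Linear Algebra
All 7 rows appear; 2 have NULL course.

SQL:
SELECT a.student, b.title AS course
FROM enrollments a
LEFT JOIN courses b ON a.course_id = b.id

Result:
student | course        
--------+---------------
Karen   | Linear Algebra
Olivia  | Physics       
Xander  | NULL          
Eli     | NULL          
Grace   | Programming   
Bob     | Physics       
George  | Linear Algebra
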